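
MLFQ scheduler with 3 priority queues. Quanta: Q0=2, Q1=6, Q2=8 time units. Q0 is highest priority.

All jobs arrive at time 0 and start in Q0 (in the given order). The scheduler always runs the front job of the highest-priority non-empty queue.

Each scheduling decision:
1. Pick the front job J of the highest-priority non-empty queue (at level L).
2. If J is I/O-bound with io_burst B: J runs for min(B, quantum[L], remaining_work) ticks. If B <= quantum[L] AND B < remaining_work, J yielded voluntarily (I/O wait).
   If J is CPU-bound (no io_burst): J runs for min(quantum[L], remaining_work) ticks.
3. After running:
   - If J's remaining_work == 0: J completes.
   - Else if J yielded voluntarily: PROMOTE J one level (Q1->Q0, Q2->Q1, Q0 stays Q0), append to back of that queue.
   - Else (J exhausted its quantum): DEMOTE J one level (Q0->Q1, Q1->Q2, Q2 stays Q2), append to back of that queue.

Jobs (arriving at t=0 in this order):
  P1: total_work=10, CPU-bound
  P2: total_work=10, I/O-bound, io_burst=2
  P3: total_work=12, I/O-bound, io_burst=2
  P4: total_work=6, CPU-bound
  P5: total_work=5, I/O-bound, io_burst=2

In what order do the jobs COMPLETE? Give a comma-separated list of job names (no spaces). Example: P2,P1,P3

Answer: P5,P2,P3,P4,P1

Derivation:
t=0-2: P1@Q0 runs 2, rem=8, quantum used, demote→Q1. Q0=[P2,P3,P4,P5] Q1=[P1] Q2=[]
t=2-4: P2@Q0 runs 2, rem=8, I/O yield, promote→Q0. Q0=[P3,P4,P5,P2] Q1=[P1] Q2=[]
t=4-6: P3@Q0 runs 2, rem=10, I/O yield, promote→Q0. Q0=[P4,P5,P2,P3] Q1=[P1] Q2=[]
t=6-8: P4@Q0 runs 2, rem=4, quantum used, demote→Q1. Q0=[P5,P2,P3] Q1=[P1,P4] Q2=[]
t=8-10: P5@Q0 runs 2, rem=3, I/O yield, promote→Q0. Q0=[P2,P3,P5] Q1=[P1,P4] Q2=[]
t=10-12: P2@Q0 runs 2, rem=6, I/O yield, promote→Q0. Q0=[P3,P5,P2] Q1=[P1,P4] Q2=[]
t=12-14: P3@Q0 runs 2, rem=8, I/O yield, promote→Q0. Q0=[P5,P2,P3] Q1=[P1,P4] Q2=[]
t=14-16: P5@Q0 runs 2, rem=1, I/O yield, promote→Q0. Q0=[P2,P3,P5] Q1=[P1,P4] Q2=[]
t=16-18: P2@Q0 runs 2, rem=4, I/O yield, promote→Q0. Q0=[P3,P5,P2] Q1=[P1,P4] Q2=[]
t=18-20: P3@Q0 runs 2, rem=6, I/O yield, promote→Q0. Q0=[P5,P2,P3] Q1=[P1,P4] Q2=[]
t=20-21: P5@Q0 runs 1, rem=0, completes. Q0=[P2,P3] Q1=[P1,P4] Q2=[]
t=21-23: P2@Q0 runs 2, rem=2, I/O yield, promote→Q0. Q0=[P3,P2] Q1=[P1,P4] Q2=[]
t=23-25: P3@Q0 runs 2, rem=4, I/O yield, promote→Q0. Q0=[P2,P3] Q1=[P1,P4] Q2=[]
t=25-27: P2@Q0 runs 2, rem=0, completes. Q0=[P3] Q1=[P1,P4] Q2=[]
t=27-29: P3@Q0 runs 2, rem=2, I/O yield, promote→Q0. Q0=[P3] Q1=[P1,P4] Q2=[]
t=29-31: P3@Q0 runs 2, rem=0, completes. Q0=[] Q1=[P1,P4] Q2=[]
t=31-37: P1@Q1 runs 6, rem=2, quantum used, demote→Q2. Q0=[] Q1=[P4] Q2=[P1]
t=37-41: P4@Q1 runs 4, rem=0, completes. Q0=[] Q1=[] Q2=[P1]
t=41-43: P1@Q2 runs 2, rem=0, completes. Q0=[] Q1=[] Q2=[]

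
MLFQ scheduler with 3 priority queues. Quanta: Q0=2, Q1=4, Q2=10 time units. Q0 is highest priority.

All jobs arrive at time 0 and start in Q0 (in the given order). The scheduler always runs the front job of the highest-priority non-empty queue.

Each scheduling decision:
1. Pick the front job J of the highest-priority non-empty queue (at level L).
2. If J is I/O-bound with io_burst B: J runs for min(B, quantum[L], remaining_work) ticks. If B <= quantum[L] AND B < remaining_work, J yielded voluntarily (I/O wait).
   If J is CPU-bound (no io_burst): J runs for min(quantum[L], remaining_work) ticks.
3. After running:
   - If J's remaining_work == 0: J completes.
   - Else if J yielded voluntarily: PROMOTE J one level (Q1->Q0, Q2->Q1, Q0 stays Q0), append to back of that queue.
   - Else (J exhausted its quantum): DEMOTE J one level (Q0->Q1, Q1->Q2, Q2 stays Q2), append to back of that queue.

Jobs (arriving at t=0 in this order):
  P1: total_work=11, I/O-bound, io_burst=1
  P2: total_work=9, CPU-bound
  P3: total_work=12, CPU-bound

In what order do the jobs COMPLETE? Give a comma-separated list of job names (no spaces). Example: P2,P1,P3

t=0-1: P1@Q0 runs 1, rem=10, I/O yield, promote→Q0. Q0=[P2,P3,P1] Q1=[] Q2=[]
t=1-3: P2@Q0 runs 2, rem=7, quantum used, demote→Q1. Q0=[P3,P1] Q1=[P2] Q2=[]
t=3-5: P3@Q0 runs 2, rem=10, quantum used, demote→Q1. Q0=[P1] Q1=[P2,P3] Q2=[]
t=5-6: P1@Q0 runs 1, rem=9, I/O yield, promote→Q0. Q0=[P1] Q1=[P2,P3] Q2=[]
t=6-7: P1@Q0 runs 1, rem=8, I/O yield, promote→Q0. Q0=[P1] Q1=[P2,P3] Q2=[]
t=7-8: P1@Q0 runs 1, rem=7, I/O yield, promote→Q0. Q0=[P1] Q1=[P2,P3] Q2=[]
t=8-9: P1@Q0 runs 1, rem=6, I/O yield, promote→Q0. Q0=[P1] Q1=[P2,P3] Q2=[]
t=9-10: P1@Q0 runs 1, rem=5, I/O yield, promote→Q0. Q0=[P1] Q1=[P2,P3] Q2=[]
t=10-11: P1@Q0 runs 1, rem=4, I/O yield, promote→Q0. Q0=[P1] Q1=[P2,P3] Q2=[]
t=11-12: P1@Q0 runs 1, rem=3, I/O yield, promote→Q0. Q0=[P1] Q1=[P2,P3] Q2=[]
t=12-13: P1@Q0 runs 1, rem=2, I/O yield, promote→Q0. Q0=[P1] Q1=[P2,P3] Q2=[]
t=13-14: P1@Q0 runs 1, rem=1, I/O yield, promote→Q0. Q0=[P1] Q1=[P2,P3] Q2=[]
t=14-15: P1@Q0 runs 1, rem=0, completes. Q0=[] Q1=[P2,P3] Q2=[]
t=15-19: P2@Q1 runs 4, rem=3, quantum used, demote→Q2. Q0=[] Q1=[P3] Q2=[P2]
t=19-23: P3@Q1 runs 4, rem=6, quantum used, demote→Q2. Q0=[] Q1=[] Q2=[P2,P3]
t=23-26: P2@Q2 runs 3, rem=0, completes. Q0=[] Q1=[] Q2=[P3]
t=26-32: P3@Q2 runs 6, rem=0, completes. Q0=[] Q1=[] Q2=[]

Answer: P1,P2,P3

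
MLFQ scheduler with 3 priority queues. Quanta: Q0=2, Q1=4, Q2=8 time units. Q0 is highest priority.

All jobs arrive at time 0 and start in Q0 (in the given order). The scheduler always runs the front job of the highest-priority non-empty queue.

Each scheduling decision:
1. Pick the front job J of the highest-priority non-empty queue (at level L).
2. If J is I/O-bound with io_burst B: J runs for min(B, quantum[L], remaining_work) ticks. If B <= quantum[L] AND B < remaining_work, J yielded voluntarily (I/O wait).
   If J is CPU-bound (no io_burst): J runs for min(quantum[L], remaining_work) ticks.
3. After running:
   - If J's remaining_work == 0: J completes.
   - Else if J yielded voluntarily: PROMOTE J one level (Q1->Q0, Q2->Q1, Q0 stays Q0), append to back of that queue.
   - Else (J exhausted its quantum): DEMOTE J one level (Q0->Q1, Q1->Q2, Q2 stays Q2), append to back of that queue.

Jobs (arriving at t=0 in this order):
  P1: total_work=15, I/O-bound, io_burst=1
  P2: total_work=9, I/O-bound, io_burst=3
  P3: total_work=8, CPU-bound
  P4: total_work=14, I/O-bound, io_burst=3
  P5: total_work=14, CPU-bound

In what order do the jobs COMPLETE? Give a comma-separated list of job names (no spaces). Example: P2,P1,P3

t=0-1: P1@Q0 runs 1, rem=14, I/O yield, promote→Q0. Q0=[P2,P3,P4,P5,P1] Q1=[] Q2=[]
t=1-3: P2@Q0 runs 2, rem=7, quantum used, demote→Q1. Q0=[P3,P4,P5,P1] Q1=[P2] Q2=[]
t=3-5: P3@Q0 runs 2, rem=6, quantum used, demote→Q1. Q0=[P4,P5,P1] Q1=[P2,P3] Q2=[]
t=5-7: P4@Q0 runs 2, rem=12, quantum used, demote→Q1. Q0=[P5,P1] Q1=[P2,P3,P4] Q2=[]
t=7-9: P5@Q0 runs 2, rem=12, quantum used, demote→Q1. Q0=[P1] Q1=[P2,P3,P4,P5] Q2=[]
t=9-10: P1@Q0 runs 1, rem=13, I/O yield, promote→Q0. Q0=[P1] Q1=[P2,P3,P4,P5] Q2=[]
t=10-11: P1@Q0 runs 1, rem=12, I/O yield, promote→Q0. Q0=[P1] Q1=[P2,P3,P4,P5] Q2=[]
t=11-12: P1@Q0 runs 1, rem=11, I/O yield, promote→Q0. Q0=[P1] Q1=[P2,P3,P4,P5] Q2=[]
t=12-13: P1@Q0 runs 1, rem=10, I/O yield, promote→Q0. Q0=[P1] Q1=[P2,P3,P4,P5] Q2=[]
t=13-14: P1@Q0 runs 1, rem=9, I/O yield, promote→Q0. Q0=[P1] Q1=[P2,P3,P4,P5] Q2=[]
t=14-15: P1@Q0 runs 1, rem=8, I/O yield, promote→Q0. Q0=[P1] Q1=[P2,P3,P4,P5] Q2=[]
t=15-16: P1@Q0 runs 1, rem=7, I/O yield, promote→Q0. Q0=[P1] Q1=[P2,P3,P4,P5] Q2=[]
t=16-17: P1@Q0 runs 1, rem=6, I/O yield, promote→Q0. Q0=[P1] Q1=[P2,P3,P4,P5] Q2=[]
t=17-18: P1@Q0 runs 1, rem=5, I/O yield, promote→Q0. Q0=[P1] Q1=[P2,P3,P4,P5] Q2=[]
t=18-19: P1@Q0 runs 1, rem=4, I/O yield, promote→Q0. Q0=[P1] Q1=[P2,P3,P4,P5] Q2=[]
t=19-20: P1@Q0 runs 1, rem=3, I/O yield, promote→Q0. Q0=[P1] Q1=[P2,P3,P4,P5] Q2=[]
t=20-21: P1@Q0 runs 1, rem=2, I/O yield, promote→Q0. Q0=[P1] Q1=[P2,P3,P4,P5] Q2=[]
t=21-22: P1@Q0 runs 1, rem=1, I/O yield, promote→Q0. Q0=[P1] Q1=[P2,P3,P4,P5] Q2=[]
t=22-23: P1@Q0 runs 1, rem=0, completes. Q0=[] Q1=[P2,P3,P4,P5] Q2=[]
t=23-26: P2@Q1 runs 3, rem=4, I/O yield, promote→Q0. Q0=[P2] Q1=[P3,P4,P5] Q2=[]
t=26-28: P2@Q0 runs 2, rem=2, quantum used, demote→Q1. Q0=[] Q1=[P3,P4,P5,P2] Q2=[]
t=28-32: P3@Q1 runs 4, rem=2, quantum used, demote→Q2. Q0=[] Q1=[P4,P5,P2] Q2=[P3]
t=32-35: P4@Q1 runs 3, rem=9, I/O yield, promote→Q0. Q0=[P4] Q1=[P5,P2] Q2=[P3]
t=35-37: P4@Q0 runs 2, rem=7, quantum used, demote→Q1. Q0=[] Q1=[P5,P2,P4] Q2=[P3]
t=37-41: P5@Q1 runs 4, rem=8, quantum used, demote→Q2. Q0=[] Q1=[P2,P4] Q2=[P3,P5]
t=41-43: P2@Q1 runs 2, rem=0, completes. Q0=[] Q1=[P4] Q2=[P3,P5]
t=43-46: P4@Q1 runs 3, rem=4, I/O yield, promote→Q0. Q0=[P4] Q1=[] Q2=[P3,P5]
t=46-48: P4@Q0 runs 2, rem=2, quantum used, demote→Q1. Q0=[] Q1=[P4] Q2=[P3,P5]
t=48-50: P4@Q1 runs 2, rem=0, completes. Q0=[] Q1=[] Q2=[P3,P5]
t=50-52: P3@Q2 runs 2, rem=0, completes. Q0=[] Q1=[] Q2=[P5]
t=52-60: P5@Q2 runs 8, rem=0, completes. Q0=[] Q1=[] Q2=[]

Answer: P1,P2,P4,P3,P5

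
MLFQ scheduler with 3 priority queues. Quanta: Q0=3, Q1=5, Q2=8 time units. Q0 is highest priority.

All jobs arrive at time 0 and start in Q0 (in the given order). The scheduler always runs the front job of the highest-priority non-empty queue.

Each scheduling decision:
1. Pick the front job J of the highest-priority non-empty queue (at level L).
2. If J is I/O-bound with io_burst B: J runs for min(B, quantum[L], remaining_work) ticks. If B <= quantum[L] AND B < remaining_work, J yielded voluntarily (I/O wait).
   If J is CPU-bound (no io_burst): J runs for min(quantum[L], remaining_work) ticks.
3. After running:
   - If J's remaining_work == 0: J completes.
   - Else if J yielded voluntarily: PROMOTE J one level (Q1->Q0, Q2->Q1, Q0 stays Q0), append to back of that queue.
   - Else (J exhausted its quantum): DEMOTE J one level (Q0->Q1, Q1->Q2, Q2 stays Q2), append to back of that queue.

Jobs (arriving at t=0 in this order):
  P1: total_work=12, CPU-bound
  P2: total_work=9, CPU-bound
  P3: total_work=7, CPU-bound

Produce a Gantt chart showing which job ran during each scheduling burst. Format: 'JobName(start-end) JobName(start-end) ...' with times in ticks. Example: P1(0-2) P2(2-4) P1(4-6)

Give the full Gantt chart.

Answer: P1(0-3) P2(3-6) P3(6-9) P1(9-14) P2(14-19) P3(19-23) P1(23-27) P2(27-28)

Derivation:
t=0-3: P1@Q0 runs 3, rem=9, quantum used, demote→Q1. Q0=[P2,P3] Q1=[P1] Q2=[]
t=3-6: P2@Q0 runs 3, rem=6, quantum used, demote→Q1. Q0=[P3] Q1=[P1,P2] Q2=[]
t=6-9: P3@Q0 runs 3, rem=4, quantum used, demote→Q1. Q0=[] Q1=[P1,P2,P3] Q2=[]
t=9-14: P1@Q1 runs 5, rem=4, quantum used, demote→Q2. Q0=[] Q1=[P2,P3] Q2=[P1]
t=14-19: P2@Q1 runs 5, rem=1, quantum used, demote→Q2. Q0=[] Q1=[P3] Q2=[P1,P2]
t=19-23: P3@Q1 runs 4, rem=0, completes. Q0=[] Q1=[] Q2=[P1,P2]
t=23-27: P1@Q2 runs 4, rem=0, completes. Q0=[] Q1=[] Q2=[P2]
t=27-28: P2@Q2 runs 1, rem=0, completes. Q0=[] Q1=[] Q2=[]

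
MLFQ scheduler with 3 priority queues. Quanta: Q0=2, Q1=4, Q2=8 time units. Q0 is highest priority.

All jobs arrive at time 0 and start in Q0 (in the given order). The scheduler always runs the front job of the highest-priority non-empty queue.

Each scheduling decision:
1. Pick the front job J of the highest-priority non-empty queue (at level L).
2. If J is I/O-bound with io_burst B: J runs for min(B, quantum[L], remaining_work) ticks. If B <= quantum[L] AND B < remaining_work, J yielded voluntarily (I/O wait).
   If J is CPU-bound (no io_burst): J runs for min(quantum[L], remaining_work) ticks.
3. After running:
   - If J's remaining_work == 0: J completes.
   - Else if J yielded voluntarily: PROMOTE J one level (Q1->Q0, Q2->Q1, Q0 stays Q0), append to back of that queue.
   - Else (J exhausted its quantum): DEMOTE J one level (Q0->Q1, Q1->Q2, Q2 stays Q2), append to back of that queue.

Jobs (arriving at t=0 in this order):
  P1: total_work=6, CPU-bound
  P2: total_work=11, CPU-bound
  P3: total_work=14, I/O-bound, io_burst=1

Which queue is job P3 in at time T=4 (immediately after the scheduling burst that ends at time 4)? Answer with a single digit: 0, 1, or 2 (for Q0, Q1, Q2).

Answer: 0

Derivation:
t=0-2: P1@Q0 runs 2, rem=4, quantum used, demote→Q1. Q0=[P2,P3] Q1=[P1] Q2=[]
t=2-4: P2@Q0 runs 2, rem=9, quantum used, demote→Q1. Q0=[P3] Q1=[P1,P2] Q2=[]
t=4-5: P3@Q0 runs 1, rem=13, I/O yield, promote→Q0. Q0=[P3] Q1=[P1,P2] Q2=[]
t=5-6: P3@Q0 runs 1, rem=12, I/O yield, promote→Q0. Q0=[P3] Q1=[P1,P2] Q2=[]
t=6-7: P3@Q0 runs 1, rem=11, I/O yield, promote→Q0. Q0=[P3] Q1=[P1,P2] Q2=[]
t=7-8: P3@Q0 runs 1, rem=10, I/O yield, promote→Q0. Q0=[P3] Q1=[P1,P2] Q2=[]
t=8-9: P3@Q0 runs 1, rem=9, I/O yield, promote→Q0. Q0=[P3] Q1=[P1,P2] Q2=[]
t=9-10: P3@Q0 runs 1, rem=8, I/O yield, promote→Q0. Q0=[P3] Q1=[P1,P2] Q2=[]
t=10-11: P3@Q0 runs 1, rem=7, I/O yield, promote→Q0. Q0=[P3] Q1=[P1,P2] Q2=[]
t=11-12: P3@Q0 runs 1, rem=6, I/O yield, promote→Q0. Q0=[P3] Q1=[P1,P2] Q2=[]
t=12-13: P3@Q0 runs 1, rem=5, I/O yield, promote→Q0. Q0=[P3] Q1=[P1,P2] Q2=[]
t=13-14: P3@Q0 runs 1, rem=4, I/O yield, promote→Q0. Q0=[P3] Q1=[P1,P2] Q2=[]
t=14-15: P3@Q0 runs 1, rem=3, I/O yield, promote→Q0. Q0=[P3] Q1=[P1,P2] Q2=[]
t=15-16: P3@Q0 runs 1, rem=2, I/O yield, promote→Q0. Q0=[P3] Q1=[P1,P2] Q2=[]
t=16-17: P3@Q0 runs 1, rem=1, I/O yield, promote→Q0. Q0=[P3] Q1=[P1,P2] Q2=[]
t=17-18: P3@Q0 runs 1, rem=0, completes. Q0=[] Q1=[P1,P2] Q2=[]
t=18-22: P1@Q1 runs 4, rem=0, completes. Q0=[] Q1=[P2] Q2=[]
t=22-26: P2@Q1 runs 4, rem=5, quantum used, demote→Q2. Q0=[] Q1=[] Q2=[P2]
t=26-31: P2@Q2 runs 5, rem=0, completes. Q0=[] Q1=[] Q2=[]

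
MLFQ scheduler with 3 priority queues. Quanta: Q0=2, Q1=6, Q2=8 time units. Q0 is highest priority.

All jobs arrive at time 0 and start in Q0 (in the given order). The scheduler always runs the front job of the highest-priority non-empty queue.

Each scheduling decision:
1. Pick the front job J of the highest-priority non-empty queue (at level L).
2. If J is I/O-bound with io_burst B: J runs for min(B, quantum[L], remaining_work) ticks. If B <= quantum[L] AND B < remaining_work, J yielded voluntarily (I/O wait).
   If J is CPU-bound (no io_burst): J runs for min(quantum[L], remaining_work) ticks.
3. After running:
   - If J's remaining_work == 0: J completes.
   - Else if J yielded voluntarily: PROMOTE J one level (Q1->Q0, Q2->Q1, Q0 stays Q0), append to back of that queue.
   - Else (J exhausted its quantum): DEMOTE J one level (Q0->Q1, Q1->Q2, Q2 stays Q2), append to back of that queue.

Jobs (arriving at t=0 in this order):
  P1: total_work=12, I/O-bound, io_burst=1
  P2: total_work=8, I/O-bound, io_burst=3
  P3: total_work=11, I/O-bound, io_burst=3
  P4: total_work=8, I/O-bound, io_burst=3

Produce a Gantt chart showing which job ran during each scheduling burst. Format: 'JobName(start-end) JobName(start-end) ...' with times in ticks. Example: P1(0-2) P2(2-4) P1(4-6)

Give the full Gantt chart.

t=0-1: P1@Q0 runs 1, rem=11, I/O yield, promote→Q0. Q0=[P2,P3,P4,P1] Q1=[] Q2=[]
t=1-3: P2@Q0 runs 2, rem=6, quantum used, demote→Q1. Q0=[P3,P4,P1] Q1=[P2] Q2=[]
t=3-5: P3@Q0 runs 2, rem=9, quantum used, demote→Q1. Q0=[P4,P1] Q1=[P2,P3] Q2=[]
t=5-7: P4@Q0 runs 2, rem=6, quantum used, demote→Q1. Q0=[P1] Q1=[P2,P3,P4] Q2=[]
t=7-8: P1@Q0 runs 1, rem=10, I/O yield, promote→Q0. Q0=[P1] Q1=[P2,P3,P4] Q2=[]
t=8-9: P1@Q0 runs 1, rem=9, I/O yield, promote→Q0. Q0=[P1] Q1=[P2,P3,P4] Q2=[]
t=9-10: P1@Q0 runs 1, rem=8, I/O yield, promote→Q0. Q0=[P1] Q1=[P2,P3,P4] Q2=[]
t=10-11: P1@Q0 runs 1, rem=7, I/O yield, promote→Q0. Q0=[P1] Q1=[P2,P3,P4] Q2=[]
t=11-12: P1@Q0 runs 1, rem=6, I/O yield, promote→Q0. Q0=[P1] Q1=[P2,P3,P4] Q2=[]
t=12-13: P1@Q0 runs 1, rem=5, I/O yield, promote→Q0. Q0=[P1] Q1=[P2,P3,P4] Q2=[]
t=13-14: P1@Q0 runs 1, rem=4, I/O yield, promote→Q0. Q0=[P1] Q1=[P2,P3,P4] Q2=[]
t=14-15: P1@Q0 runs 1, rem=3, I/O yield, promote→Q0. Q0=[P1] Q1=[P2,P3,P4] Q2=[]
t=15-16: P1@Q0 runs 1, rem=2, I/O yield, promote→Q0. Q0=[P1] Q1=[P2,P3,P4] Q2=[]
t=16-17: P1@Q0 runs 1, rem=1, I/O yield, promote→Q0. Q0=[P1] Q1=[P2,P3,P4] Q2=[]
t=17-18: P1@Q0 runs 1, rem=0, completes. Q0=[] Q1=[P2,P3,P4] Q2=[]
t=18-21: P2@Q1 runs 3, rem=3, I/O yield, promote→Q0. Q0=[P2] Q1=[P3,P4] Q2=[]
t=21-23: P2@Q0 runs 2, rem=1, quantum used, demote→Q1. Q0=[] Q1=[P3,P4,P2] Q2=[]
t=23-26: P3@Q1 runs 3, rem=6, I/O yield, promote→Q0. Q0=[P3] Q1=[P4,P2] Q2=[]
t=26-28: P3@Q0 runs 2, rem=4, quantum used, demote→Q1. Q0=[] Q1=[P4,P2,P3] Q2=[]
t=28-31: P4@Q1 runs 3, rem=3, I/O yield, promote→Q0. Q0=[P4] Q1=[P2,P3] Q2=[]
t=31-33: P4@Q0 runs 2, rem=1, quantum used, demote→Q1. Q0=[] Q1=[P2,P3,P4] Q2=[]
t=33-34: P2@Q1 runs 1, rem=0, completes. Q0=[] Q1=[P3,P4] Q2=[]
t=34-37: P3@Q1 runs 3, rem=1, I/O yield, promote→Q0. Q0=[P3] Q1=[P4] Q2=[]
t=37-38: P3@Q0 runs 1, rem=0, completes. Q0=[] Q1=[P4] Q2=[]
t=38-39: P4@Q1 runs 1, rem=0, completes. Q0=[] Q1=[] Q2=[]

Answer: P1(0-1) P2(1-3) P3(3-5) P4(5-7) P1(7-8) P1(8-9) P1(9-10) P1(10-11) P1(11-12) P1(12-13) P1(13-14) P1(14-15) P1(15-16) P1(16-17) P1(17-18) P2(18-21) P2(21-23) P3(23-26) P3(26-28) P4(28-31) P4(31-33) P2(33-34) P3(34-37) P3(37-38) P4(38-39)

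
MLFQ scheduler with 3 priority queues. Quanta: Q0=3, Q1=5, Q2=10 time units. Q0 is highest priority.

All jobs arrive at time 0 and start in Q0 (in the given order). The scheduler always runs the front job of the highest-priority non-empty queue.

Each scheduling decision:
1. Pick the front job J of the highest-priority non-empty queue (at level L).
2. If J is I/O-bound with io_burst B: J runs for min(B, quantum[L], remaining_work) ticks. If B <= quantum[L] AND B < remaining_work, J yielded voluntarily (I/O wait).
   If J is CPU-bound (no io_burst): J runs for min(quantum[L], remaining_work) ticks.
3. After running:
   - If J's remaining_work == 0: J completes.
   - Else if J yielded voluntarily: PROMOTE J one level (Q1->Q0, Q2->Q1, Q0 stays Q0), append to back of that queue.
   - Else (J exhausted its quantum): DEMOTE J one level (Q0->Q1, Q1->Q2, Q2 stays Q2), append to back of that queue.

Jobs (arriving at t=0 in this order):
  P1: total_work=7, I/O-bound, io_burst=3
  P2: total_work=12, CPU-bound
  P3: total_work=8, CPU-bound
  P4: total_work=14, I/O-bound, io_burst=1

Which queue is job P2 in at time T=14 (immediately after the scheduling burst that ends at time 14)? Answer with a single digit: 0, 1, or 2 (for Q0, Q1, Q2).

t=0-3: P1@Q0 runs 3, rem=4, I/O yield, promote→Q0. Q0=[P2,P3,P4,P1] Q1=[] Q2=[]
t=3-6: P2@Q0 runs 3, rem=9, quantum used, demote→Q1. Q0=[P3,P4,P1] Q1=[P2] Q2=[]
t=6-9: P3@Q0 runs 3, rem=5, quantum used, demote→Q1. Q0=[P4,P1] Q1=[P2,P3] Q2=[]
t=9-10: P4@Q0 runs 1, rem=13, I/O yield, promote→Q0. Q0=[P1,P4] Q1=[P2,P3] Q2=[]
t=10-13: P1@Q0 runs 3, rem=1, I/O yield, promote→Q0. Q0=[P4,P1] Q1=[P2,P3] Q2=[]
t=13-14: P4@Q0 runs 1, rem=12, I/O yield, promote→Q0. Q0=[P1,P4] Q1=[P2,P3] Q2=[]
t=14-15: P1@Q0 runs 1, rem=0, completes. Q0=[P4] Q1=[P2,P3] Q2=[]
t=15-16: P4@Q0 runs 1, rem=11, I/O yield, promote→Q0. Q0=[P4] Q1=[P2,P3] Q2=[]
t=16-17: P4@Q0 runs 1, rem=10, I/O yield, promote→Q0. Q0=[P4] Q1=[P2,P3] Q2=[]
t=17-18: P4@Q0 runs 1, rem=9, I/O yield, promote→Q0. Q0=[P4] Q1=[P2,P3] Q2=[]
t=18-19: P4@Q0 runs 1, rem=8, I/O yield, promote→Q0. Q0=[P4] Q1=[P2,P3] Q2=[]
t=19-20: P4@Q0 runs 1, rem=7, I/O yield, promote→Q0. Q0=[P4] Q1=[P2,P3] Q2=[]
t=20-21: P4@Q0 runs 1, rem=6, I/O yield, promote→Q0. Q0=[P4] Q1=[P2,P3] Q2=[]
t=21-22: P4@Q0 runs 1, rem=5, I/O yield, promote→Q0. Q0=[P4] Q1=[P2,P3] Q2=[]
t=22-23: P4@Q0 runs 1, rem=4, I/O yield, promote→Q0. Q0=[P4] Q1=[P2,P3] Q2=[]
t=23-24: P4@Q0 runs 1, rem=3, I/O yield, promote→Q0. Q0=[P4] Q1=[P2,P3] Q2=[]
t=24-25: P4@Q0 runs 1, rem=2, I/O yield, promote→Q0. Q0=[P4] Q1=[P2,P3] Q2=[]
t=25-26: P4@Q0 runs 1, rem=1, I/O yield, promote→Q0. Q0=[P4] Q1=[P2,P3] Q2=[]
t=26-27: P4@Q0 runs 1, rem=0, completes. Q0=[] Q1=[P2,P3] Q2=[]
t=27-32: P2@Q1 runs 5, rem=4, quantum used, demote→Q2. Q0=[] Q1=[P3] Q2=[P2]
t=32-37: P3@Q1 runs 5, rem=0, completes. Q0=[] Q1=[] Q2=[P2]
t=37-41: P2@Q2 runs 4, rem=0, completes. Q0=[] Q1=[] Q2=[]

Answer: 1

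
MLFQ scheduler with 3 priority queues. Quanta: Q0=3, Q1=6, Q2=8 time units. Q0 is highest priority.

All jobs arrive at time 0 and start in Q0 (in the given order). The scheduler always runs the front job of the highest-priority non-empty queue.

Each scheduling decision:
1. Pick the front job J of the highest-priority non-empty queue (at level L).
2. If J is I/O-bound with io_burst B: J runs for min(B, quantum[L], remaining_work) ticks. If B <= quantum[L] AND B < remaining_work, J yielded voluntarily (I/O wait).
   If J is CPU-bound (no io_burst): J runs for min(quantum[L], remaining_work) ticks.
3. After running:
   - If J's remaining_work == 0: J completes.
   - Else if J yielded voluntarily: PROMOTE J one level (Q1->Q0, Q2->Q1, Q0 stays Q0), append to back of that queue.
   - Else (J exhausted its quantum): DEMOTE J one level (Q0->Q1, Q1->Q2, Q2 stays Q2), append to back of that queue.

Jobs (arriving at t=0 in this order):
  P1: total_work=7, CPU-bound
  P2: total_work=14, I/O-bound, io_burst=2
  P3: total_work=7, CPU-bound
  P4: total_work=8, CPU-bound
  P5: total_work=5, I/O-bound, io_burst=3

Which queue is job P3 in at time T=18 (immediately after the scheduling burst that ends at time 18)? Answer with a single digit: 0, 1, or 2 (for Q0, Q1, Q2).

t=0-3: P1@Q0 runs 3, rem=4, quantum used, demote→Q1. Q0=[P2,P3,P4,P5] Q1=[P1] Q2=[]
t=3-5: P2@Q0 runs 2, rem=12, I/O yield, promote→Q0. Q0=[P3,P4,P5,P2] Q1=[P1] Q2=[]
t=5-8: P3@Q0 runs 3, rem=4, quantum used, demote→Q1. Q0=[P4,P5,P2] Q1=[P1,P3] Q2=[]
t=8-11: P4@Q0 runs 3, rem=5, quantum used, demote→Q1. Q0=[P5,P2] Q1=[P1,P3,P4] Q2=[]
t=11-14: P5@Q0 runs 3, rem=2, I/O yield, promote→Q0. Q0=[P2,P5] Q1=[P1,P3,P4] Q2=[]
t=14-16: P2@Q0 runs 2, rem=10, I/O yield, promote→Q0. Q0=[P5,P2] Q1=[P1,P3,P4] Q2=[]
t=16-18: P5@Q0 runs 2, rem=0, completes. Q0=[P2] Q1=[P1,P3,P4] Q2=[]
t=18-20: P2@Q0 runs 2, rem=8, I/O yield, promote→Q0. Q0=[P2] Q1=[P1,P3,P4] Q2=[]
t=20-22: P2@Q0 runs 2, rem=6, I/O yield, promote→Q0. Q0=[P2] Q1=[P1,P3,P4] Q2=[]
t=22-24: P2@Q0 runs 2, rem=4, I/O yield, promote→Q0. Q0=[P2] Q1=[P1,P3,P4] Q2=[]
t=24-26: P2@Q0 runs 2, rem=2, I/O yield, promote→Q0. Q0=[P2] Q1=[P1,P3,P4] Q2=[]
t=26-28: P2@Q0 runs 2, rem=0, completes. Q0=[] Q1=[P1,P3,P4] Q2=[]
t=28-32: P1@Q1 runs 4, rem=0, completes. Q0=[] Q1=[P3,P4] Q2=[]
t=32-36: P3@Q1 runs 4, rem=0, completes. Q0=[] Q1=[P4] Q2=[]
t=36-41: P4@Q1 runs 5, rem=0, completes. Q0=[] Q1=[] Q2=[]

Answer: 1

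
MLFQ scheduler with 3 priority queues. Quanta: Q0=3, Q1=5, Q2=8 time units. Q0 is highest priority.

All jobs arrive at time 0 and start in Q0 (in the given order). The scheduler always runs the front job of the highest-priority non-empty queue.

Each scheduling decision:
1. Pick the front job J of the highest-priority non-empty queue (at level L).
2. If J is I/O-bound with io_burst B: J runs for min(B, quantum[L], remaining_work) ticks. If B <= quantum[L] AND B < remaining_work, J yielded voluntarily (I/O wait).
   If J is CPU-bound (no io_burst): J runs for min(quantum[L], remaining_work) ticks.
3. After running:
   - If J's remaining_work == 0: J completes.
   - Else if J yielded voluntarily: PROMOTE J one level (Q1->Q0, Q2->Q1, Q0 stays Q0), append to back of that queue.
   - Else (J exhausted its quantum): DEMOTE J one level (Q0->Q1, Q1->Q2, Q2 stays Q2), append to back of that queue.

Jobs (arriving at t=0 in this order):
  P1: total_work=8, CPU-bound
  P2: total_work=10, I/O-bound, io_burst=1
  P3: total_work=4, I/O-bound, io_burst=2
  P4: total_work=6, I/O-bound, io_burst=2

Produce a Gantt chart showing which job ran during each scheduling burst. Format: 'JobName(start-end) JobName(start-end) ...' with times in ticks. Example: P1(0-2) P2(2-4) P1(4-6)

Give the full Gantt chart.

Answer: P1(0-3) P2(3-4) P3(4-6) P4(6-8) P2(8-9) P3(9-11) P4(11-13) P2(13-14) P4(14-16) P2(16-17) P2(17-18) P2(18-19) P2(19-20) P2(20-21) P2(21-22) P2(22-23) P1(23-28)

Derivation:
t=0-3: P1@Q0 runs 3, rem=5, quantum used, demote→Q1. Q0=[P2,P3,P4] Q1=[P1] Q2=[]
t=3-4: P2@Q0 runs 1, rem=9, I/O yield, promote→Q0. Q0=[P3,P4,P2] Q1=[P1] Q2=[]
t=4-6: P3@Q0 runs 2, rem=2, I/O yield, promote→Q0. Q0=[P4,P2,P3] Q1=[P1] Q2=[]
t=6-8: P4@Q0 runs 2, rem=4, I/O yield, promote→Q0. Q0=[P2,P3,P4] Q1=[P1] Q2=[]
t=8-9: P2@Q0 runs 1, rem=8, I/O yield, promote→Q0. Q0=[P3,P4,P2] Q1=[P1] Q2=[]
t=9-11: P3@Q0 runs 2, rem=0, completes. Q0=[P4,P2] Q1=[P1] Q2=[]
t=11-13: P4@Q0 runs 2, rem=2, I/O yield, promote→Q0. Q0=[P2,P4] Q1=[P1] Q2=[]
t=13-14: P2@Q0 runs 1, rem=7, I/O yield, promote→Q0. Q0=[P4,P2] Q1=[P1] Q2=[]
t=14-16: P4@Q0 runs 2, rem=0, completes. Q0=[P2] Q1=[P1] Q2=[]
t=16-17: P2@Q0 runs 1, rem=6, I/O yield, promote→Q0. Q0=[P2] Q1=[P1] Q2=[]
t=17-18: P2@Q0 runs 1, rem=5, I/O yield, promote→Q0. Q0=[P2] Q1=[P1] Q2=[]
t=18-19: P2@Q0 runs 1, rem=4, I/O yield, promote→Q0. Q0=[P2] Q1=[P1] Q2=[]
t=19-20: P2@Q0 runs 1, rem=3, I/O yield, promote→Q0. Q0=[P2] Q1=[P1] Q2=[]
t=20-21: P2@Q0 runs 1, rem=2, I/O yield, promote→Q0. Q0=[P2] Q1=[P1] Q2=[]
t=21-22: P2@Q0 runs 1, rem=1, I/O yield, promote→Q0. Q0=[P2] Q1=[P1] Q2=[]
t=22-23: P2@Q0 runs 1, rem=0, completes. Q0=[] Q1=[P1] Q2=[]
t=23-28: P1@Q1 runs 5, rem=0, completes. Q0=[] Q1=[] Q2=[]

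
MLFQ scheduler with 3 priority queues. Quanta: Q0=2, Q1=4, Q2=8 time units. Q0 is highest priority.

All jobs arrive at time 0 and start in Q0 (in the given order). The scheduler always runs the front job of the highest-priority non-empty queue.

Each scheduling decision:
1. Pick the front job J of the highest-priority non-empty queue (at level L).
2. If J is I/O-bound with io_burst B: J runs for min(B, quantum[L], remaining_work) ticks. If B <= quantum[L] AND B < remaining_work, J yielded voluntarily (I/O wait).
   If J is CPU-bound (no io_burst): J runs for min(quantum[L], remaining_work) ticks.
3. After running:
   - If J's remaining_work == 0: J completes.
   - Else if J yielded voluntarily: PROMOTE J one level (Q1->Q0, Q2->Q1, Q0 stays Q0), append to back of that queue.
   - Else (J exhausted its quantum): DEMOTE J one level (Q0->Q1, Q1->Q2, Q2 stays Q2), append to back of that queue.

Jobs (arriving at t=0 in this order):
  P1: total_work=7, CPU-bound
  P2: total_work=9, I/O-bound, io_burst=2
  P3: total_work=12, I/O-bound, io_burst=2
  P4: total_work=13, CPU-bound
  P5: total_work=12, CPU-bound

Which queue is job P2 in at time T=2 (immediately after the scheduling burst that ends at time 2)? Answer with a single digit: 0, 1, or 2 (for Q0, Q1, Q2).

Answer: 0

Derivation:
t=0-2: P1@Q0 runs 2, rem=5, quantum used, demote→Q1. Q0=[P2,P3,P4,P5] Q1=[P1] Q2=[]
t=2-4: P2@Q0 runs 2, rem=7, I/O yield, promote→Q0. Q0=[P3,P4,P5,P2] Q1=[P1] Q2=[]
t=4-6: P3@Q0 runs 2, rem=10, I/O yield, promote→Q0. Q0=[P4,P5,P2,P3] Q1=[P1] Q2=[]
t=6-8: P4@Q0 runs 2, rem=11, quantum used, demote→Q1. Q0=[P5,P2,P3] Q1=[P1,P4] Q2=[]
t=8-10: P5@Q0 runs 2, rem=10, quantum used, demote→Q1. Q0=[P2,P3] Q1=[P1,P4,P5] Q2=[]
t=10-12: P2@Q0 runs 2, rem=5, I/O yield, promote→Q0. Q0=[P3,P2] Q1=[P1,P4,P5] Q2=[]
t=12-14: P3@Q0 runs 2, rem=8, I/O yield, promote→Q0. Q0=[P2,P3] Q1=[P1,P4,P5] Q2=[]
t=14-16: P2@Q0 runs 2, rem=3, I/O yield, promote→Q0. Q0=[P3,P2] Q1=[P1,P4,P5] Q2=[]
t=16-18: P3@Q0 runs 2, rem=6, I/O yield, promote→Q0. Q0=[P2,P3] Q1=[P1,P4,P5] Q2=[]
t=18-20: P2@Q0 runs 2, rem=1, I/O yield, promote→Q0. Q0=[P3,P2] Q1=[P1,P4,P5] Q2=[]
t=20-22: P3@Q0 runs 2, rem=4, I/O yield, promote→Q0. Q0=[P2,P3] Q1=[P1,P4,P5] Q2=[]
t=22-23: P2@Q0 runs 1, rem=0, completes. Q0=[P3] Q1=[P1,P4,P5] Q2=[]
t=23-25: P3@Q0 runs 2, rem=2, I/O yield, promote→Q0. Q0=[P3] Q1=[P1,P4,P5] Q2=[]
t=25-27: P3@Q0 runs 2, rem=0, completes. Q0=[] Q1=[P1,P4,P5] Q2=[]
t=27-31: P1@Q1 runs 4, rem=1, quantum used, demote→Q2. Q0=[] Q1=[P4,P5] Q2=[P1]
t=31-35: P4@Q1 runs 4, rem=7, quantum used, demote→Q2. Q0=[] Q1=[P5] Q2=[P1,P4]
t=35-39: P5@Q1 runs 4, rem=6, quantum used, demote→Q2. Q0=[] Q1=[] Q2=[P1,P4,P5]
t=39-40: P1@Q2 runs 1, rem=0, completes. Q0=[] Q1=[] Q2=[P4,P5]
t=40-47: P4@Q2 runs 7, rem=0, completes. Q0=[] Q1=[] Q2=[P5]
t=47-53: P5@Q2 runs 6, rem=0, completes. Q0=[] Q1=[] Q2=[]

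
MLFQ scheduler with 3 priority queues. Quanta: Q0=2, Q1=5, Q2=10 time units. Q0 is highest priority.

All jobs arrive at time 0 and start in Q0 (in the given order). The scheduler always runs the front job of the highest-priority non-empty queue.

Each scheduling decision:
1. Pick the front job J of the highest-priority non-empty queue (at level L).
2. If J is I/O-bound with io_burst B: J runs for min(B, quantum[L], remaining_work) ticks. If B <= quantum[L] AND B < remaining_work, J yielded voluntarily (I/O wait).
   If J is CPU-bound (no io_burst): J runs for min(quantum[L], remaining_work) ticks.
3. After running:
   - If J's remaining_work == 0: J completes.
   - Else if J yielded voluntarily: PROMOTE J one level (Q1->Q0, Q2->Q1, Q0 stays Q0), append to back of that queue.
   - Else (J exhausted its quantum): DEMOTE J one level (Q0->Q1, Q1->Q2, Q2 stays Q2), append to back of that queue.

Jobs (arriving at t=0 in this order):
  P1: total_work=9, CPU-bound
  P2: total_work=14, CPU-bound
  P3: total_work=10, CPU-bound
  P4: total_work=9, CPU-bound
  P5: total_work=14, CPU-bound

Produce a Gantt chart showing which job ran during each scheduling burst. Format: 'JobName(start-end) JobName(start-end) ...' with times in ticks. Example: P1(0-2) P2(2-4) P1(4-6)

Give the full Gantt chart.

Answer: P1(0-2) P2(2-4) P3(4-6) P4(6-8) P5(8-10) P1(10-15) P2(15-20) P3(20-25) P4(25-30) P5(30-35) P1(35-37) P2(37-44) P3(44-47) P4(47-49) P5(49-56)

Derivation:
t=0-2: P1@Q0 runs 2, rem=7, quantum used, demote→Q1. Q0=[P2,P3,P4,P5] Q1=[P1] Q2=[]
t=2-4: P2@Q0 runs 2, rem=12, quantum used, demote→Q1. Q0=[P3,P4,P5] Q1=[P1,P2] Q2=[]
t=4-6: P3@Q0 runs 2, rem=8, quantum used, demote→Q1. Q0=[P4,P5] Q1=[P1,P2,P3] Q2=[]
t=6-8: P4@Q0 runs 2, rem=7, quantum used, demote→Q1. Q0=[P5] Q1=[P1,P2,P3,P4] Q2=[]
t=8-10: P5@Q0 runs 2, rem=12, quantum used, demote→Q1. Q0=[] Q1=[P1,P2,P3,P4,P5] Q2=[]
t=10-15: P1@Q1 runs 5, rem=2, quantum used, demote→Q2. Q0=[] Q1=[P2,P3,P4,P5] Q2=[P1]
t=15-20: P2@Q1 runs 5, rem=7, quantum used, demote→Q2. Q0=[] Q1=[P3,P4,P5] Q2=[P1,P2]
t=20-25: P3@Q1 runs 5, rem=3, quantum used, demote→Q2. Q0=[] Q1=[P4,P5] Q2=[P1,P2,P3]
t=25-30: P4@Q1 runs 5, rem=2, quantum used, demote→Q2. Q0=[] Q1=[P5] Q2=[P1,P2,P3,P4]
t=30-35: P5@Q1 runs 5, rem=7, quantum used, demote→Q2. Q0=[] Q1=[] Q2=[P1,P2,P3,P4,P5]
t=35-37: P1@Q2 runs 2, rem=0, completes. Q0=[] Q1=[] Q2=[P2,P3,P4,P5]
t=37-44: P2@Q2 runs 7, rem=0, completes. Q0=[] Q1=[] Q2=[P3,P4,P5]
t=44-47: P3@Q2 runs 3, rem=0, completes. Q0=[] Q1=[] Q2=[P4,P5]
t=47-49: P4@Q2 runs 2, rem=0, completes. Q0=[] Q1=[] Q2=[P5]
t=49-56: P5@Q2 runs 7, rem=0, completes. Q0=[] Q1=[] Q2=[]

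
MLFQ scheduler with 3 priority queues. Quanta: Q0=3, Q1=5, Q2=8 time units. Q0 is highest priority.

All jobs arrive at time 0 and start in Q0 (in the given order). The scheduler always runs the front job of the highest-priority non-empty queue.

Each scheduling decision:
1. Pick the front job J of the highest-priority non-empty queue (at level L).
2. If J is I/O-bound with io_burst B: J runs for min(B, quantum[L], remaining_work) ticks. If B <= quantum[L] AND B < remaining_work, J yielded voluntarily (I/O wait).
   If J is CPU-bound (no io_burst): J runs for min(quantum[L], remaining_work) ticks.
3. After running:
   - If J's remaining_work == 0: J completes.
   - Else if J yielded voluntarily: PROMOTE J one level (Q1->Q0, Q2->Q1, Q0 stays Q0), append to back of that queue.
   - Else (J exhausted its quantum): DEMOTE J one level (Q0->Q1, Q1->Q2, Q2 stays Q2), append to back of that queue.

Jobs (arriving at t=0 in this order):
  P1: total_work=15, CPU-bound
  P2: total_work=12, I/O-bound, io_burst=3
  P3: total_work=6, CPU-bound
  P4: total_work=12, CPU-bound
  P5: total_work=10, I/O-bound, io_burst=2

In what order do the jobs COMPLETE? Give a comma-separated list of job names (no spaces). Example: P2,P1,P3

Answer: P2,P5,P3,P1,P4

Derivation:
t=0-3: P1@Q0 runs 3, rem=12, quantum used, demote→Q1. Q0=[P2,P3,P4,P5] Q1=[P1] Q2=[]
t=3-6: P2@Q0 runs 3, rem=9, I/O yield, promote→Q0. Q0=[P3,P4,P5,P2] Q1=[P1] Q2=[]
t=6-9: P3@Q0 runs 3, rem=3, quantum used, demote→Q1. Q0=[P4,P5,P2] Q1=[P1,P3] Q2=[]
t=9-12: P4@Q0 runs 3, rem=9, quantum used, demote→Q1. Q0=[P5,P2] Q1=[P1,P3,P4] Q2=[]
t=12-14: P5@Q0 runs 2, rem=8, I/O yield, promote→Q0. Q0=[P2,P5] Q1=[P1,P3,P4] Q2=[]
t=14-17: P2@Q0 runs 3, rem=6, I/O yield, promote→Q0. Q0=[P5,P2] Q1=[P1,P3,P4] Q2=[]
t=17-19: P5@Q0 runs 2, rem=6, I/O yield, promote→Q0. Q0=[P2,P5] Q1=[P1,P3,P4] Q2=[]
t=19-22: P2@Q0 runs 3, rem=3, I/O yield, promote→Q0. Q0=[P5,P2] Q1=[P1,P3,P4] Q2=[]
t=22-24: P5@Q0 runs 2, rem=4, I/O yield, promote→Q0. Q0=[P2,P5] Q1=[P1,P3,P4] Q2=[]
t=24-27: P2@Q0 runs 3, rem=0, completes. Q0=[P5] Q1=[P1,P3,P4] Q2=[]
t=27-29: P5@Q0 runs 2, rem=2, I/O yield, promote→Q0. Q0=[P5] Q1=[P1,P3,P4] Q2=[]
t=29-31: P5@Q0 runs 2, rem=0, completes. Q0=[] Q1=[P1,P3,P4] Q2=[]
t=31-36: P1@Q1 runs 5, rem=7, quantum used, demote→Q2. Q0=[] Q1=[P3,P4] Q2=[P1]
t=36-39: P3@Q1 runs 3, rem=0, completes. Q0=[] Q1=[P4] Q2=[P1]
t=39-44: P4@Q1 runs 5, rem=4, quantum used, demote→Q2. Q0=[] Q1=[] Q2=[P1,P4]
t=44-51: P1@Q2 runs 7, rem=0, completes. Q0=[] Q1=[] Q2=[P4]
t=51-55: P4@Q2 runs 4, rem=0, completes. Q0=[] Q1=[] Q2=[]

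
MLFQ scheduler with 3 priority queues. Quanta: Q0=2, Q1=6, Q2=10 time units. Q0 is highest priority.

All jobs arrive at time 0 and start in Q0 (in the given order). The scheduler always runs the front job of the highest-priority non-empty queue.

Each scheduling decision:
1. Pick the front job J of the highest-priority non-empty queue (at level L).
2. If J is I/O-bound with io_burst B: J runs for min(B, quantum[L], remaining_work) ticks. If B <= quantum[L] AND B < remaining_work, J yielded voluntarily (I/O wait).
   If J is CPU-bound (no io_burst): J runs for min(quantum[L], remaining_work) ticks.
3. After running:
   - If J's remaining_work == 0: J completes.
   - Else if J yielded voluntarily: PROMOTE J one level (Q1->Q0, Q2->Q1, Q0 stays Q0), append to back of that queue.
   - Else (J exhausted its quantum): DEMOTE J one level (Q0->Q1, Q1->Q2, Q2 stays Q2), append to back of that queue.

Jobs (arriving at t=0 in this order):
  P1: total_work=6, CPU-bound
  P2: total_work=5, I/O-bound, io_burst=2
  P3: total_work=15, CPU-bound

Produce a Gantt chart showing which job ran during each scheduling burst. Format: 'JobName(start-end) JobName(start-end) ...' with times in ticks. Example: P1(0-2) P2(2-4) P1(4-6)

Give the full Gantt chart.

Answer: P1(0-2) P2(2-4) P3(4-6) P2(6-8) P2(8-9) P1(9-13) P3(13-19) P3(19-26)

Derivation:
t=0-2: P1@Q0 runs 2, rem=4, quantum used, demote→Q1. Q0=[P2,P3] Q1=[P1] Q2=[]
t=2-4: P2@Q0 runs 2, rem=3, I/O yield, promote→Q0. Q0=[P3,P2] Q1=[P1] Q2=[]
t=4-6: P3@Q0 runs 2, rem=13, quantum used, demote→Q1. Q0=[P2] Q1=[P1,P3] Q2=[]
t=6-8: P2@Q0 runs 2, rem=1, I/O yield, promote→Q0. Q0=[P2] Q1=[P1,P3] Q2=[]
t=8-9: P2@Q0 runs 1, rem=0, completes. Q0=[] Q1=[P1,P3] Q2=[]
t=9-13: P1@Q1 runs 4, rem=0, completes. Q0=[] Q1=[P3] Q2=[]
t=13-19: P3@Q1 runs 6, rem=7, quantum used, demote→Q2. Q0=[] Q1=[] Q2=[P3]
t=19-26: P3@Q2 runs 7, rem=0, completes. Q0=[] Q1=[] Q2=[]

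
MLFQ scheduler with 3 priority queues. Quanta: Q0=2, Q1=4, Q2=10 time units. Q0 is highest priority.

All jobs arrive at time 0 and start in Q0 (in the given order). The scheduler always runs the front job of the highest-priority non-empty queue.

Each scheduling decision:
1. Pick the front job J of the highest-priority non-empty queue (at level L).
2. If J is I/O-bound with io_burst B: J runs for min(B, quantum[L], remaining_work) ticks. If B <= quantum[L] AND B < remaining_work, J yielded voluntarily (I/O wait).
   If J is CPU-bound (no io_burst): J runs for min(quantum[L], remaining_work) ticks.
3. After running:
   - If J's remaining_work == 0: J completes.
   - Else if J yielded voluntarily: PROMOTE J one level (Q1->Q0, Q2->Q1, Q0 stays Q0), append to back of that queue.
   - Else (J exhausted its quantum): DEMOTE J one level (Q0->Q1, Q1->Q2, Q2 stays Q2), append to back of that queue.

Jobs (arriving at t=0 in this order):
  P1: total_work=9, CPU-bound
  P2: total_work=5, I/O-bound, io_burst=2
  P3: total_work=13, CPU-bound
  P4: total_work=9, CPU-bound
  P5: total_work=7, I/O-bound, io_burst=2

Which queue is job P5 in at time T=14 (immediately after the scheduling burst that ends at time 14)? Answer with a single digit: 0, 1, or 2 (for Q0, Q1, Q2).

Answer: 0

Derivation:
t=0-2: P1@Q0 runs 2, rem=7, quantum used, demote→Q1. Q0=[P2,P3,P4,P5] Q1=[P1] Q2=[]
t=2-4: P2@Q0 runs 2, rem=3, I/O yield, promote→Q0. Q0=[P3,P4,P5,P2] Q1=[P1] Q2=[]
t=4-6: P3@Q0 runs 2, rem=11, quantum used, demote→Q1. Q0=[P4,P5,P2] Q1=[P1,P3] Q2=[]
t=6-8: P4@Q0 runs 2, rem=7, quantum used, demote→Q1. Q0=[P5,P2] Q1=[P1,P3,P4] Q2=[]
t=8-10: P5@Q0 runs 2, rem=5, I/O yield, promote→Q0. Q0=[P2,P5] Q1=[P1,P3,P4] Q2=[]
t=10-12: P2@Q0 runs 2, rem=1, I/O yield, promote→Q0. Q0=[P5,P2] Q1=[P1,P3,P4] Q2=[]
t=12-14: P5@Q0 runs 2, rem=3, I/O yield, promote→Q0. Q0=[P2,P5] Q1=[P1,P3,P4] Q2=[]
t=14-15: P2@Q0 runs 1, rem=0, completes. Q0=[P5] Q1=[P1,P3,P4] Q2=[]
t=15-17: P5@Q0 runs 2, rem=1, I/O yield, promote→Q0. Q0=[P5] Q1=[P1,P3,P4] Q2=[]
t=17-18: P5@Q0 runs 1, rem=0, completes. Q0=[] Q1=[P1,P3,P4] Q2=[]
t=18-22: P1@Q1 runs 4, rem=3, quantum used, demote→Q2. Q0=[] Q1=[P3,P4] Q2=[P1]
t=22-26: P3@Q1 runs 4, rem=7, quantum used, demote→Q2. Q0=[] Q1=[P4] Q2=[P1,P3]
t=26-30: P4@Q1 runs 4, rem=3, quantum used, demote→Q2. Q0=[] Q1=[] Q2=[P1,P3,P4]
t=30-33: P1@Q2 runs 3, rem=0, completes. Q0=[] Q1=[] Q2=[P3,P4]
t=33-40: P3@Q2 runs 7, rem=0, completes. Q0=[] Q1=[] Q2=[P4]
t=40-43: P4@Q2 runs 3, rem=0, completes. Q0=[] Q1=[] Q2=[]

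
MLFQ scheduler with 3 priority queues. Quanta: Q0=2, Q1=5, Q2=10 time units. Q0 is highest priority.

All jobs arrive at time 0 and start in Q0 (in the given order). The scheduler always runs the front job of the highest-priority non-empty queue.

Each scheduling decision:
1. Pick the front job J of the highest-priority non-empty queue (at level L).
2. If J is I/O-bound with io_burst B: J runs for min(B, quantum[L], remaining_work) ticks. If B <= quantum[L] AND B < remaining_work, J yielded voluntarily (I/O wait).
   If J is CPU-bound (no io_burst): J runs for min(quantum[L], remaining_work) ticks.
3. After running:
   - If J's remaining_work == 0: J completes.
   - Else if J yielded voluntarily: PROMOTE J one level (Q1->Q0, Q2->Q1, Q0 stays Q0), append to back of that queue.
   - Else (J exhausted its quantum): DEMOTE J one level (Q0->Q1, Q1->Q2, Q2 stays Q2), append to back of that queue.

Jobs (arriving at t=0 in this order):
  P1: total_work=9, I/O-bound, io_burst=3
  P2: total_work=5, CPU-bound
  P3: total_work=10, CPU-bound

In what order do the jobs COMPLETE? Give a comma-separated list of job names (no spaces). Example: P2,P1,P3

t=0-2: P1@Q0 runs 2, rem=7, quantum used, demote→Q1. Q0=[P2,P3] Q1=[P1] Q2=[]
t=2-4: P2@Q0 runs 2, rem=3, quantum used, demote→Q1. Q0=[P3] Q1=[P1,P2] Q2=[]
t=4-6: P3@Q0 runs 2, rem=8, quantum used, demote→Q1. Q0=[] Q1=[P1,P2,P3] Q2=[]
t=6-9: P1@Q1 runs 3, rem=4, I/O yield, promote→Q0. Q0=[P1] Q1=[P2,P3] Q2=[]
t=9-11: P1@Q0 runs 2, rem=2, quantum used, demote→Q1. Q0=[] Q1=[P2,P3,P1] Q2=[]
t=11-14: P2@Q1 runs 3, rem=0, completes. Q0=[] Q1=[P3,P1] Q2=[]
t=14-19: P3@Q1 runs 5, rem=3, quantum used, demote→Q2. Q0=[] Q1=[P1] Q2=[P3]
t=19-21: P1@Q1 runs 2, rem=0, completes. Q0=[] Q1=[] Q2=[P3]
t=21-24: P3@Q2 runs 3, rem=0, completes. Q0=[] Q1=[] Q2=[]

Answer: P2,P1,P3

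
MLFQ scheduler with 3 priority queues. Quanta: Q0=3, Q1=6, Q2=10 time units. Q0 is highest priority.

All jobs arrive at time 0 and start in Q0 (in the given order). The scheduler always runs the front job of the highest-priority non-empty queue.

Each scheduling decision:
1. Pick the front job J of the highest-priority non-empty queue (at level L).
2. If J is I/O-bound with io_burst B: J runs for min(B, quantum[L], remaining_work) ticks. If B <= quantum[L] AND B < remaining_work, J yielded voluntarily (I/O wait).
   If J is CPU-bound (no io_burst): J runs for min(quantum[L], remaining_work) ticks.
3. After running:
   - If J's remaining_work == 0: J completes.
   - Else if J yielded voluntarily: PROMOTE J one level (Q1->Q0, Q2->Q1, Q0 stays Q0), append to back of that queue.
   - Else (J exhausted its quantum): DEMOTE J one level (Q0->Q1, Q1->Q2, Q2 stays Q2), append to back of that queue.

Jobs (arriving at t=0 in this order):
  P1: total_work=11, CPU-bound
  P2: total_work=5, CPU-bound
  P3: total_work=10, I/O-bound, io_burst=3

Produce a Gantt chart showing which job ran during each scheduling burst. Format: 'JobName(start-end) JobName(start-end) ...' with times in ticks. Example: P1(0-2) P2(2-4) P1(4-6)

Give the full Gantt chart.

Answer: P1(0-3) P2(3-6) P3(6-9) P3(9-12) P3(12-15) P3(15-16) P1(16-22) P2(22-24) P1(24-26)

Derivation:
t=0-3: P1@Q0 runs 3, rem=8, quantum used, demote→Q1. Q0=[P2,P3] Q1=[P1] Q2=[]
t=3-6: P2@Q0 runs 3, rem=2, quantum used, demote→Q1. Q0=[P3] Q1=[P1,P2] Q2=[]
t=6-9: P3@Q0 runs 3, rem=7, I/O yield, promote→Q0. Q0=[P3] Q1=[P1,P2] Q2=[]
t=9-12: P3@Q0 runs 3, rem=4, I/O yield, promote→Q0. Q0=[P3] Q1=[P1,P2] Q2=[]
t=12-15: P3@Q0 runs 3, rem=1, I/O yield, promote→Q0. Q0=[P3] Q1=[P1,P2] Q2=[]
t=15-16: P3@Q0 runs 1, rem=0, completes. Q0=[] Q1=[P1,P2] Q2=[]
t=16-22: P1@Q1 runs 6, rem=2, quantum used, demote→Q2. Q0=[] Q1=[P2] Q2=[P1]
t=22-24: P2@Q1 runs 2, rem=0, completes. Q0=[] Q1=[] Q2=[P1]
t=24-26: P1@Q2 runs 2, rem=0, completes. Q0=[] Q1=[] Q2=[]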